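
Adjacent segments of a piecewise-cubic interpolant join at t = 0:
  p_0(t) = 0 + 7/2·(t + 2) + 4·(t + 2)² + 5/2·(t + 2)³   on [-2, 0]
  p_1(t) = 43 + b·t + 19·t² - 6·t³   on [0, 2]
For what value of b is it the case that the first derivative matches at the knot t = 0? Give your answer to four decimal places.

49.5000

p_0'(t) = 7/2 + 8·(t + 2) + 15/2·(t + 2)², so p_0'(0) = 99/2. On the right, p_1'(0) = b, so b = 99/2.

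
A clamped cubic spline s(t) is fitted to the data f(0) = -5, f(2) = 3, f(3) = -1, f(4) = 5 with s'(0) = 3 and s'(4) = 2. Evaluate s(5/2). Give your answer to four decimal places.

0.3920

Let M_i = s''(x_i). Step sizes h_i = 2, 1, 1; slopes of the chords Δ_i = (y_(i+1) - y_i)/h_i = 4, -4, 6.
  2·M_0 + 6·M_1 + 1·M_2 = 6(Δ_1 - Δ_0) = -48
  1·M_1 + 4·M_2 + 1·M_3 = 6(Δ_2 - Δ_1) = 60
Clamped end conditions give two more equations: 2h_0·M_0 + h_0·M_1 = 6(Δ_0 - s'(0)) = 6 and h_2·M_2 + 2h_2·M_3 = 6(s'(4) - Δ_2) = -24.
Solving: M_0 = 100/11, M_1 = -167/11, M_2 = 274/11, M_3 = -269/11.
On [2, 3], s(t) = 3 - 34/11·(t - 2) - 167/22·(t - 2)² + 147/22·(t - 2)³.
With (t - 2) = 1/2: s(5/2) = 69/176.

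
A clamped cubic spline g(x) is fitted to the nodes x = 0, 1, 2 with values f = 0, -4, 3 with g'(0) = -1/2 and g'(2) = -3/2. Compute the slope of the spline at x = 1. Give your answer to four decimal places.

2.7500

Write m_i for g''(x_i). With h_i = 1, 1 and divided differences Δ_i = -4, 7, the continuity of g' gives the tridiagonal system
  1·m_0 + 4·m_1 + 1·m_2 = 6(Δ_1 - Δ_0) = 66
Clamped end conditions give two more equations: 2h_0·m_0 + h_0·m_1 = 6(Δ_0 - g'(0)) = -21 and h_1·m_1 + 2h_1·m_2 = 6(g'(2) - Δ_1) = -51.
Solving: m_0 = -55/2, m_1 = 34, m_2 = -85/2.
On [1, 2], g'(x) = b_1 + 2c_1·(x - 1) + 3d_1·(x - 1)² with b_1 = Δ_1 - h_1(2m_1 + m_2)/6 = 11/4, c_1 = m_1/2 = 17, d_1 = (m_2 - m_1)/(6h_1) = -51/4. So g'(1) = 11/4.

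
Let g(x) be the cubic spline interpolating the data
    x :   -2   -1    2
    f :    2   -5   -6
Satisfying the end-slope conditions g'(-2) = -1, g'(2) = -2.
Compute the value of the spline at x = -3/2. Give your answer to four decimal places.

-0.7031

With M_i denoting the second derivative at x_i, h_i = 1, 3, and Δ_i = (y_(i+1) − y_i)/h_i = -7, -1/3:
  1·M_0 + 8·M_1 + 3·M_2 = 6(Δ_1 - Δ_0) = 40
Clamped end conditions give two more equations: 2h_0·M_0 + h_0·M_1 = 6(Δ_0 - g'(-2)) = -36 and h_1·M_1 + 2h_1·M_2 = 6(g'(2) - Δ_1) = -10.
Solving the tridiagonal system: M_0 = -93/4, M_1 = 21/2, M_2 = -83/12.
On [-2, -1], g(x) = 2 - 1·(x + 2) - 93/8·(x + 2)² + 45/8·(x + 2)³.
With (x + 2) = 1/2: g(-3/2) = -45/64.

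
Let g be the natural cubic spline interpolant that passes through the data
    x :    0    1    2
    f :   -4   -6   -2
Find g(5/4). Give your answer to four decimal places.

Let m_i = g''(x_i). Step sizes h_i = 1, 1; slopes of the chords Δ_i = (y_(i+1) - y_i)/h_i = -2, 4.
  1·m_0 + 4·m_1 + 1·m_2 = 6(Δ_1 - Δ_0) = 36
Natural end conditions: m_0 = m_2 = 0.
Forward elimination and back-substitution give m_0 = 0, m_1 = 9, m_2 = 0.
On [1, 2], g(x) = -6 + 1·(x - 1) + 9/2·(x - 1)² - 3/2·(x - 1)³.
With (x - 1) = 1/4: g(5/4) = -703/128.

-5.4922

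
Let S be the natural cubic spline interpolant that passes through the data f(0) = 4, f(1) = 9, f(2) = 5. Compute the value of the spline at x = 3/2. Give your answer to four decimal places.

7.8438

Write σ_i for S''(x_i). With h_i = 1, 1 and divided differences Δ_i = 5, -4, the continuity of S' gives the tridiagonal system
  1·σ_0 + 4·σ_1 + 1·σ_2 = 6(Δ_1 - Δ_0) = -54
Natural end conditions: σ_0 = σ_2 = 0.
Solving: σ_0 = 0, σ_1 = -27/2, σ_2 = 0.
On [1, 2], S(x) = 9 + 1/2·(x - 1) - 27/4·(x - 1)² + 9/4·(x - 1)³.
With (x - 1) = 1/2: S(3/2) = 251/32.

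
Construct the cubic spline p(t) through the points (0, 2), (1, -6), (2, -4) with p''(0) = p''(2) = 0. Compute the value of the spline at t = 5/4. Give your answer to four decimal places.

With m_i denoting the second derivative at x_i, h_i = 1, 1, and Δ_i = (y_(i+1) − y_i)/h_i = -8, 2:
  1·m_0 + 4·m_1 + 1·m_2 = 6(Δ_1 - Δ_0) = 60
Natural end conditions: m_0 = m_2 = 0.
Solving the tridiagonal system: m_0 = 0, m_1 = 15, m_2 = 0.
On [1, 2], p(t) = -6 - 3·(t - 1) + 15/2·(t - 1)² - 5/2·(t - 1)³.
With (t - 1) = 1/4: p(5/4) = -809/128.

-6.3203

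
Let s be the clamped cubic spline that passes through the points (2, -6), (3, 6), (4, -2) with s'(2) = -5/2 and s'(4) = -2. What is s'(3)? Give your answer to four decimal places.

Put m_i = s'' at the i-th knot. Here h = (1, 1) and Δ = (12, -8), so the interior equations h_(i-1)·m_(i-1) + 2(h_(i-1)+h_i)·m_i + h_i·m_(i+1) = 6(Δ_i − Δ_(i-1)) read
  1·m_0 + 4·m_1 + 1·m_2 = 6(Δ_1 - Δ_0) = -120
Clamped end conditions give two more equations: 2h_0·m_0 + h_0·m_1 = 6(Δ_0 - s'(2)) = 87 and h_1·m_1 + 2h_1·m_2 = 6(s'(4) - Δ_1) = 36.
Solving: m_0 = 295/4, m_1 = -121/2, m_2 = 193/4.
On [3, 4], s'(x) = b_1 + 2c_1·(x - 3) + 3d_1·(x - 3)² with b_1 = Δ_1 - h_1(2m_1 + m_2)/6 = 33/8, c_1 = m_1/2 = -121/4, d_1 = (m_2 - m_1)/(6h_1) = 145/8. So s'(3) = 33/8.

4.1250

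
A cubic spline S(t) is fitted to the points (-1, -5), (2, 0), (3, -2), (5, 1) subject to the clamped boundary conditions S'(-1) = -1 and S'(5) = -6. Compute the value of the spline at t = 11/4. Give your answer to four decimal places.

Write M_i for S''(x_i). With h_i = 3, 1, 2 and divided differences Δ_i = 5/3, -2, 3/2, the continuity of S' gives the tridiagonal system
  3·M_0 + 8·M_1 + 1·M_2 = 6(Δ_1 - Δ_0) = -22
  1·M_1 + 6·M_2 + 2·M_3 = 6(Δ_2 - Δ_1) = 21
Clamped end conditions give two more equations: 2h_0·M_0 + h_0·M_1 = 6(Δ_0 - S'(-1)) = 16 and h_2·M_2 + 2h_2·M_3 = 6(S'(5) - Δ_2) = -45.
Hence M_0 = 241/42, M_1 = -43/7, M_2 = 139/14, M_3 = -227/14.
On [2, 3], S(t) = 0 - 45/28·(t - 2) - 43/14·(t - 2)² + 75/28·(t - 2)³.
With (t - 2) = 3/4: S(11/4) = -3231/1792.

-1.8030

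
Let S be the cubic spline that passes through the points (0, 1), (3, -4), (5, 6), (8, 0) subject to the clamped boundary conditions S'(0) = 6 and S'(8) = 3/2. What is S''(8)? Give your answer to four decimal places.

7.6923

Let m_i = S''(x_i). Step sizes h_i = 3, 2, 3; slopes of the chords Δ_i = (y_(i+1) - y_i)/h_i = -5/3, 5, -2.
  3·m_0 + 10·m_1 + 2·m_2 = 6(Δ_1 - Δ_0) = 40
  2·m_1 + 10·m_2 + 3·m_3 = 6(Δ_2 - Δ_1) = -42
Clamped end conditions give two more equations: 2h_0·m_0 + h_0·m_1 = 6(Δ_0 - S'(0)) = -46 and h_2·m_2 + 2h_2·m_3 = 6(S'(8) - Δ_2) = 21.
Hence m_0 = -482/39, m_1 = 122/13, m_2 = -109/13, m_3 = 100/13.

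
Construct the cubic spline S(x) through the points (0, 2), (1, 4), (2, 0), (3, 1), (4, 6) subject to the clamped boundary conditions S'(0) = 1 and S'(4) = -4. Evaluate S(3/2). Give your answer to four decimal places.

Write M_i for S''(x_i). With h_i = 1, 1, 1, 1 and divided differences Δ_i = 2, -4, 1, 5, the continuity of S' gives the tridiagonal system
  1·M_0 + 4·M_1 + 1·M_2 = 6(Δ_1 - Δ_0) = -36
  1·M_1 + 4·M_2 + 1·M_3 = 6(Δ_2 - Δ_1) = 30
  1·M_2 + 4·M_3 + 1·M_4 = 6(Δ_3 - Δ_2) = 24
Clamped end conditions give two more equations: 2h_0·M_0 + h_0·M_1 = 6(Δ_0 - S'(0)) = 6 and h_3·M_3 + 2h_3·M_4 = 6(S'(4) - Δ_3) = -54.
Forward elimination and back-substitution give M_0 = 271/28, M_1 = -187/14, M_2 = 31/4, M_3 = 173/14, M_4 = -929/28.
On [1, 2], S(x) = 4 - 47/56·(x - 1) - 187/28·(x - 1)² + 197/56·(x - 1)³.
With (x - 1) = 1/2: S(3/2) = 1053/448.

2.3504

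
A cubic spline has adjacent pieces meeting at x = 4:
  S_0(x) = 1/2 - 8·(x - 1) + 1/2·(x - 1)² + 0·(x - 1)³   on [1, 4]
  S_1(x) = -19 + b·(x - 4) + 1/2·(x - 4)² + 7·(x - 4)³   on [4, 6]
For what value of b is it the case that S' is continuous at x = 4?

-5

S_0'(x) = -8 + 1·(x - 1) + 0·(x - 1)², so S_0'(4) = -5. On the right, S_1'(4) = b, so b = -5.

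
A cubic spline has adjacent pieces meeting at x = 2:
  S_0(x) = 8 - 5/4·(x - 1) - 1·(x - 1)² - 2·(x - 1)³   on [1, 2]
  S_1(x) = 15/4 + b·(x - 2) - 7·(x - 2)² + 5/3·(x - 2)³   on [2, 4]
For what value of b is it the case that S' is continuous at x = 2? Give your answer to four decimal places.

-9.2500

S_0'(x) = -5/4 - 2·(x - 1) - 6·(x - 1)², so S_0'(2) = -37/4. On the right, S_1'(2) = b, so b = -37/4.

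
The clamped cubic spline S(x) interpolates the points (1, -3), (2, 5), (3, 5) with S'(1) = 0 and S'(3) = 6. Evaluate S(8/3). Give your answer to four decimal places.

Let m_i = S''(x_i). Step sizes h_i = 1, 1; slopes of the chords Δ_i = (y_(i+1) - y_i)/h_i = 8, 0.
  1·m_0 + 4·m_1 + 1·m_2 = 6(Δ_1 - Δ_0) = -48
Clamped end conditions give two more equations: 2h_0·m_0 + h_0·m_1 = 6(Δ_0 - S'(1)) = 48 and h_1·m_1 + 2h_1·m_2 = 6(S'(3) - Δ_1) = 36.
Forward elimination and back-substitution give m_0 = 39, m_1 = -30, m_2 = 33.
On [2, 3], S(x) = 5 + 9/2·(x - 2) - 15·(x - 2)² + 21/2·(x - 2)³.
With (x - 2) = 2/3: S(8/3) = 40/9.

4.4444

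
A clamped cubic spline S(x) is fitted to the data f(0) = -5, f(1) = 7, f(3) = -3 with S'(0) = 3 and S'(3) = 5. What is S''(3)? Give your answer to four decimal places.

32.6667

Write m_i for S''(x_i). With h_i = 1, 2 and divided differences Δ_i = 12, -5, the continuity of S' gives the tridiagonal system
  1·m_0 + 6·m_1 + 2·m_2 = 6(Δ_1 - Δ_0) = -102
Clamped end conditions give two more equations: 2h_0·m_0 + h_0·m_1 = 6(Δ_0 - S'(0)) = 54 and h_1·m_1 + 2h_1·m_2 = 6(S'(3) - Δ_1) = 60.
Hence m_0 = 134/3, m_1 = -106/3, m_2 = 98/3.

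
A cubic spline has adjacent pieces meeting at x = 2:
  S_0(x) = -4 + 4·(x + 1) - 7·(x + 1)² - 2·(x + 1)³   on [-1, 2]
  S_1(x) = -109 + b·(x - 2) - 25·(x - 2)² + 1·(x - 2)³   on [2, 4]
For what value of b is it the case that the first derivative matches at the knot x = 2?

S_0'(x) = 4 - 14·(x + 1) - 6·(x + 1)², so S_0'(2) = -92. On the right, S_1'(2) = b, so b = -92.

-92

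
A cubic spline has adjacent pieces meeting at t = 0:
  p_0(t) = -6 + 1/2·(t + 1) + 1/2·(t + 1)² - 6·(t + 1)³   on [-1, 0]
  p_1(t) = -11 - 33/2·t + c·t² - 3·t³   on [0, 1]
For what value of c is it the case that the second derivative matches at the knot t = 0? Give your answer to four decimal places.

-17.5000

p_0''(t) = 1 - 36·(t + 1), so p_0''(0) = -35. On the right, p_1''(0) = 2c, so c = -35/2.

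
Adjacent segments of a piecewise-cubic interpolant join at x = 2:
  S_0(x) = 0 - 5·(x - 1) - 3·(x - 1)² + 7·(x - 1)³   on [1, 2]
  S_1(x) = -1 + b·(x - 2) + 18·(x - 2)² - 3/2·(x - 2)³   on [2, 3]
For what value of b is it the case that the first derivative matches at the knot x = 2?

S_0'(x) = -5 - 6·(x - 1) + 21·(x - 1)², so S_0'(2) = 10. On the right, S_1'(2) = b, so b = 10.

10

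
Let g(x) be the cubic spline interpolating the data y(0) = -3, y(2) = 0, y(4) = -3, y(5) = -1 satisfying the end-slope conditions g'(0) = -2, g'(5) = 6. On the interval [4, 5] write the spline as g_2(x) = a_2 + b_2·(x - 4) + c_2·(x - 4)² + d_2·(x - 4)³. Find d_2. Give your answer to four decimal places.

Write m_i for g''(x_i). With h_i = 2, 2, 1 and divided differences Δ_i = 3/2, -3/2, 2, the continuity of g' gives the tridiagonal system
  2·m_0 + 8·m_1 + 2·m_2 = 6(Δ_1 - Δ_0) = -18
  2·m_1 + 6·m_2 + 1·m_3 = 6(Δ_2 - Δ_1) = 21
Clamped end conditions give two more equations: 2h_0·m_0 + h_0·m_1 = 6(Δ_0 - g'(0)) = 21 and h_2·m_2 + 2h_2·m_3 = 6(g'(5) - Δ_2) = 24.
Solving the tridiagonal system: m_0 = 179/23, m_1 = -233/46, m_2 = 80/23, m_3 = 236/23.
On [4, 5], with g_2(x) = a_2 + b_2·(x - 4) + c_2·(x - 4)² + d_2·(x - 4)³: c_2 = m_2/2 = 40/23, d_2 = (m_3 - m_2)/(6h_2) = 26/23, b_2 = Δ_2 - h_2(2m_2 + m_3)/6 = -20/23.

1.1304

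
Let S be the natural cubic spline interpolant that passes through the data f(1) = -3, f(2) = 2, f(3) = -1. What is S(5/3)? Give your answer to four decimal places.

Write M_i for S''(x_i). With h_i = 1, 1 and divided differences Δ_i = 5, -3, the continuity of S' gives the tridiagonal system
  1·M_0 + 4·M_1 + 1·M_2 = 6(Δ_1 - Δ_0) = -48
Natural end conditions: M_0 = M_2 = 0.
Hence M_0 = 0, M_1 = -12, M_2 = 0.
On [1, 2], S(x) = -3 + 7·(x - 1) + 0·(x - 1)² - 2·(x - 1)³.
With (x - 1) = 2/3: S(5/3) = 29/27.

1.0741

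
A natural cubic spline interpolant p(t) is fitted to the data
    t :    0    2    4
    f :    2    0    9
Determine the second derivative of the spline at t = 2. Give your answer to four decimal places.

4.1250

Let M_i = p''(x_i). Step sizes h_i = 2, 2; slopes of the chords Δ_i = (y_(i+1) - y_i)/h_i = -1, 9/2.
  2·M_0 + 8·M_1 + 2·M_2 = 6(Δ_1 - Δ_0) = 33
Natural end conditions: M_0 = M_2 = 0.
Hence M_0 = 0, M_1 = 33/8, M_2 = 0.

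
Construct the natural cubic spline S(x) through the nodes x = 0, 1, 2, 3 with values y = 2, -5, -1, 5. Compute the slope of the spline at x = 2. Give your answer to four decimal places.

6.4000

With M_i denoting the second derivative at x_i, h_i = 1, 1, 1, and Δ_i = (y_(i+1) − y_i)/h_i = -7, 4, 6:
  1·M_0 + 4·M_1 + 1·M_2 = 6(Δ_1 - Δ_0) = 66
  1·M_1 + 4·M_2 + 1·M_3 = 6(Δ_2 - Δ_1) = 12
Natural end conditions: M_0 = M_3 = 0.
Hence M_0 = 0, M_1 = 84/5, M_2 = -6/5, M_3 = 0.
On [2, 3], S'(x) = b_2 + 2c_2·(x - 2) + 3d_2·(x - 2)² with b_2 = Δ_2 - h_2(2M_2 + M_3)/6 = 32/5, c_2 = M_2/2 = -3/5, d_2 = (M_3 - M_2)/(6h_2) = 1/5. So S'(2) = 32/5.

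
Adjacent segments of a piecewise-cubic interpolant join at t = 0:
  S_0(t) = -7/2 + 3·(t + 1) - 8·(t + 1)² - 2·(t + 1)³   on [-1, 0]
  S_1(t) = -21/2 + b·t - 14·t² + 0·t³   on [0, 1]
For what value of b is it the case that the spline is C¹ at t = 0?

S_0'(t) = 3 - 16·(t + 1) - 6·(t + 1)², so S_0'(0) = -19. On the right, S_1'(0) = b, so b = -19.

-19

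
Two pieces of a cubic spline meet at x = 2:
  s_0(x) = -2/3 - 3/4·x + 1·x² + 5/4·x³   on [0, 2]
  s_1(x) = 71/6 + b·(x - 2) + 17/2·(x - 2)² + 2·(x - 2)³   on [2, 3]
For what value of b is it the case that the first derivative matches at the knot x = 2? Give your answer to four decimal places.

s_0'(x) = -3/4 + 2·x + 15/4·x², so s_0'(2) = 73/4. On the right, s_1'(2) = b, so b = 73/4.

18.2500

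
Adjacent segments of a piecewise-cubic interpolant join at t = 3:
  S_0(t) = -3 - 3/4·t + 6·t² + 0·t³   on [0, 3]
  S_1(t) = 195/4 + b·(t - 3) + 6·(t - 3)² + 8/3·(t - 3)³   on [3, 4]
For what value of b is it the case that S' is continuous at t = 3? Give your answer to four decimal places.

35.2500

S_0'(t) = -3/4 + 12·t + 0·t², so S_0'(3) = 141/4. On the right, S_1'(3) = b, so b = 141/4.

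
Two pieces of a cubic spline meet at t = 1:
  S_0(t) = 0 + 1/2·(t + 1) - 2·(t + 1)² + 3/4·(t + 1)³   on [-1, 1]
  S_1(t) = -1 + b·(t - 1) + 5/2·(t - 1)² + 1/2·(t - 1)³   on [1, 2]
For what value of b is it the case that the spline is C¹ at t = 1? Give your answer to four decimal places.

1.5000

S_0'(t) = 1/2 - 4·(t + 1) + 9/4·(t + 1)², so S_0'(1) = 3/2. On the right, S_1'(1) = b, so b = 3/2.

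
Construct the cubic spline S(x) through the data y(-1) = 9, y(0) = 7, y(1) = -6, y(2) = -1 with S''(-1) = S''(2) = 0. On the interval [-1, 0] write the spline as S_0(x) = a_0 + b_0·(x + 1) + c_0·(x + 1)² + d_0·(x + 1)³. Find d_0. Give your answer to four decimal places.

-4.1333

With M_i denoting the second derivative at x_i, h_i = 1, 1, 1, and Δ_i = (y_(i+1) − y_i)/h_i = -2, -13, 5:
  1·M_0 + 4·M_1 + 1·M_2 = 6(Δ_1 - Δ_0) = -66
  1·M_1 + 4·M_2 + 1·M_3 = 6(Δ_2 - Δ_1) = 108
Natural end conditions: M_0 = M_3 = 0.
Hence M_0 = 0, M_1 = -124/5, M_2 = 166/5, M_3 = 0.
On [-1, 0], with S_0(x) = a_0 + b_0·(x + 1) + c_0·(x + 1)² + d_0·(x + 1)³: c_0 = M_0/2 = 0, d_0 = (M_1 - M_0)/(6h_0) = -62/15, b_0 = Δ_0 - h_0(2M_0 + M_1)/6 = 32/15.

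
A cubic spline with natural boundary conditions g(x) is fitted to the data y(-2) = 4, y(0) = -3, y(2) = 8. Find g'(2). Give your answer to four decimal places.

7.7500

Write m_i for g''(x_i). With h_i = 2, 2 and divided differences Δ_i = -7/2, 11/2, the continuity of g' gives the tridiagonal system
  2·m_0 + 8·m_1 + 2·m_2 = 6(Δ_1 - Δ_0) = 54
Natural end conditions: m_0 = m_2 = 0.
Forward elimination and back-substitution give m_0 = 0, m_1 = 27/4, m_2 = 0.
On [0, 2], g'(x) = b_1 + 2c_1·x + 3d_1·x² with b_1 = Δ_1 - h_1(2m_1 + m_2)/6 = 1, c_1 = m_1/2 = 27/8, d_1 = (m_2 - m_1)/(6h_1) = -9/16. So g'(2) = 31/4.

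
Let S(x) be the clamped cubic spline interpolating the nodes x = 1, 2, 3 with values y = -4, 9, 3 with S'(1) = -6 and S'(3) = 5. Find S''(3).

67

Put M_i = S'' at the i-th knot. Here h = (1, 1) and Δ = (13, -6), so the interior equations h_(i-1)·M_(i-1) + 2(h_(i-1)+h_i)·M_i + h_i·M_(i+1) = 6(Δ_i − Δ_(i-1)) read
  1·M_0 + 4·M_1 + 1·M_2 = 6(Δ_1 - Δ_0) = -114
Clamped end conditions give two more equations: 2h_0·M_0 + h_0·M_1 = 6(Δ_0 - S'(1)) = 114 and h_1·M_1 + 2h_1·M_2 = 6(S'(3) - Δ_1) = 66.
Hence M_0 = 91, M_1 = -68, M_2 = 67.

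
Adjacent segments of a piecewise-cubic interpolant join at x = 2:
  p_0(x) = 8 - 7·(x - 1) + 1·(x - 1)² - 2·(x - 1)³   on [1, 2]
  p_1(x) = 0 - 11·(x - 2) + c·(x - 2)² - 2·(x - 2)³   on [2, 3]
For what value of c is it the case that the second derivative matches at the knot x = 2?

p_0''(x) = 2 - 12·(x - 1), so p_0''(2) = -10. On the right, p_1''(2) = 2c, so c = -5.

-5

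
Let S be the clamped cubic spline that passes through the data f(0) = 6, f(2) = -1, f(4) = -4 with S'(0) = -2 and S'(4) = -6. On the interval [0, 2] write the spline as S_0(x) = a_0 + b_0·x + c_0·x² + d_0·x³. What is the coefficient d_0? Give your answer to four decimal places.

0.8125

With M_i denoting the second derivative at x_i, h_i = 2, 2, and Δ_i = (y_(i+1) − y_i)/h_i = -7/2, -3/2:
  2·M_0 + 8·M_1 + 2·M_2 = 6(Δ_1 - Δ_0) = 12
Clamped end conditions give two more equations: 2h_0·M_0 + h_0·M_1 = 6(Δ_0 - S'(0)) = -9 and h_1·M_1 + 2h_1·M_2 = 6(S'(4) - Δ_1) = -27.
Hence M_0 = -19/4, M_1 = 5, M_2 = -37/4.
On [0, 2], with S_0(x) = a_0 + b_0·x + c_0·x² + d_0·x³: c_0 = M_0/2 = -19/8, d_0 = (M_1 - M_0)/(6h_0) = 13/16, b_0 = Δ_0 - h_0(2M_0 + M_1)/6 = -2.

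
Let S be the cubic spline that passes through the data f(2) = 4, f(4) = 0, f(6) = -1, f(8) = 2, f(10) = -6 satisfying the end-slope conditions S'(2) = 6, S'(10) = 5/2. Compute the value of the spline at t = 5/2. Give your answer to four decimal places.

Put m_i = S'' at the i-th knot. Here h = (2, 2, 2, 2) and Δ = (-2, -1/2, 3/2, -4), so the interior equations h_(i-1)·m_(i-1) + 2(h_(i-1)+h_i)·m_i + h_i·m_(i+1) = 6(Δ_i − Δ_(i-1)) read
  2·m_0 + 8·m_1 + 2·m_2 = 6(Δ_1 - Δ_0) = 9
  2·m_1 + 8·m_2 + 2·m_3 = 6(Δ_2 - Δ_1) = 12
  2·m_2 + 8·m_3 + 2·m_4 = 6(Δ_3 - Δ_2) = -33
Clamped end conditions give two more equations: 2h_0·m_0 + h_0·m_1 = 6(Δ_0 - S'(2)) = -48 and h_3·m_3 + 2h_3·m_4 = 6(S'(10) - Δ_3) = 39.
Hence m_0 = -1567/112, m_1 = 223/56, m_2 = 41/16, m_3 = -461/56, m_4 = 1553/112.
On [2, 4], S(t) = 4 + 6·(t - 2) - 1567/224·(t - 2)² + 671/448·(t - 2)³.
With (t - 2) = 1/2: S(5/2) = 19491/3584.

5.4383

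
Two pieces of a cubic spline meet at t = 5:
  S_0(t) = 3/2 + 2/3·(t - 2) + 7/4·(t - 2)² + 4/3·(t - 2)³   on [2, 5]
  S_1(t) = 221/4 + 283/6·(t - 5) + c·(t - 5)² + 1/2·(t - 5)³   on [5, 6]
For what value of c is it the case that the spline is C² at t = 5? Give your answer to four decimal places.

13.7500

S_0''(t) = 7/2 + 8·(t - 2), so S_0''(5) = 55/2. On the right, S_1''(5) = 2c, so c = 55/4.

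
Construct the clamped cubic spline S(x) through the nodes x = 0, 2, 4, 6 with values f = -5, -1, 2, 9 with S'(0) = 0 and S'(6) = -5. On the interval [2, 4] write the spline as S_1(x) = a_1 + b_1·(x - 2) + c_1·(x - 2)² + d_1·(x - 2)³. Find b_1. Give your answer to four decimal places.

Write σ_i for S''(x_i). With h_i = 2, 2, 2 and divided differences Δ_i = 2, 3/2, 7/2, the continuity of S' gives the tridiagonal system
  2·σ_0 + 8·σ_1 + 2·σ_2 = 6(Δ_1 - Δ_0) = -3
  2·σ_1 + 8·σ_2 + 2·σ_3 = 6(Δ_2 - Δ_1) = 12
Clamped end conditions give two more equations: 2h_0·σ_0 + h_0·σ_1 = 6(Δ_0 - S'(0)) = 12 and h_2·σ_2 + 2h_2·σ_3 = 6(S'(6) - Δ_2) = -51.
Hence σ_0 = 68/15, σ_1 = -46/15, σ_2 = 187/30, σ_3 = -238/15.
On [2, 4], with S_1(x) = a_1 + b_1·(x - 2) + c_1·(x - 2)² + d_1·(x - 2)³: c_1 = σ_1/2 = -23/15, d_1 = (σ_2 - σ_1)/(6h_1) = 31/40, b_1 = Δ_1 - h_1(2σ_1 + σ_2)/6 = 22/15.

1.4667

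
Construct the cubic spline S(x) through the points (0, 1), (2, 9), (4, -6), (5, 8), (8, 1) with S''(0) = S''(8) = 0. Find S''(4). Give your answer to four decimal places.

Let σ_i = S''(x_i). Step sizes h_i = 2, 2, 1, 3; slopes of the chords Δ_i = (y_(i+1) - y_i)/h_i = 4, -15/2, 14, -7/3.
  2·σ_0 + 8·σ_1 + 2·σ_2 = 6(Δ_1 - Δ_0) = -69
  2·σ_1 + 6·σ_2 + 1·σ_3 = 6(Δ_2 - Δ_1) = 129
  1·σ_2 + 8·σ_3 + 3·σ_4 = 6(Δ_3 - Δ_2) = -98
Natural end conditions: σ_0 = σ_4 = 0.
Solving: σ_0 = 0, σ_1 = -5503/344, σ_2 = 1268/43, σ_3 = -2741/172, σ_4 = 0.

29.4884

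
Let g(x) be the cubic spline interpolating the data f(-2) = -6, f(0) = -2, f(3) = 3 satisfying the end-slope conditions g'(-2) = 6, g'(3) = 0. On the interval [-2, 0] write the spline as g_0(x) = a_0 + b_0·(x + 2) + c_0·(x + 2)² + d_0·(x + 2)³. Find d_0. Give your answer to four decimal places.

0.7500

Let M_i = g''(x_i). Step sizes h_i = 2, 3; slopes of the chords Δ_i = (y_(i+1) - y_i)/h_i = 2, 5/3.
  2·M_0 + 10·M_1 + 3·M_2 = 6(Δ_1 - Δ_0) = -2
Clamped end conditions give two more equations: 2h_0·M_0 + h_0·M_1 = 6(Δ_0 - g'(-2)) = -24 and h_1·M_1 + 2h_1·M_2 = 6(g'(3) - Δ_1) = -10.
Forward elimination and back-substitution give M_0 = -7, M_1 = 2, M_2 = -8/3.
On [-2, 0], with g_0(x) = a_0 + b_0·(x + 2) + c_0·(x + 2)² + d_0·(x + 2)³: c_0 = M_0/2 = -7/2, d_0 = (M_1 - M_0)/(6h_0) = 3/4, b_0 = Δ_0 - h_0(2M_0 + M_1)/6 = 6.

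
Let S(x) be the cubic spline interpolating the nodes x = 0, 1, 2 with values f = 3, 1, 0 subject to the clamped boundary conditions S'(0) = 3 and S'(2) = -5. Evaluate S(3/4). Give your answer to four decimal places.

1.6992

With σ_i denoting the second derivative at x_i, h_i = 1, 1, and Δ_i = (y_(i+1) − y_i)/h_i = -2, -1:
  1·σ_0 + 4·σ_1 + 1·σ_2 = 6(Δ_1 - Δ_0) = 6
Clamped end conditions give two more equations: 2h_0·σ_0 + h_0·σ_1 = 6(Δ_0 - S'(0)) = -30 and h_1·σ_1 + 2h_1·σ_2 = 6(S'(2) - Δ_1) = -24.
Forward elimination and back-substitution give σ_0 = -41/2, σ_1 = 11, σ_2 = -35/2.
On [0, 1], S(x) = 3 + 3·x - 41/4·x² + 21/4·x³.
With x = 3/4: S(3/4) = 435/256.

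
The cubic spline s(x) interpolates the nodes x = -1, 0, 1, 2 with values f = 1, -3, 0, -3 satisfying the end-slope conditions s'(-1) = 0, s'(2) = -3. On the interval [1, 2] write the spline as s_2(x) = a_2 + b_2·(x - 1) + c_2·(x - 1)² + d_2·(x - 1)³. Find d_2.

4

With M_i denoting the second derivative at x_i, h_i = 1, 1, 1, and Δ_i = (y_(i+1) − y_i)/h_i = -4, 3, -3:
  1·M_0 + 4·M_1 + 1·M_2 = 6(Δ_1 - Δ_0) = 42
  1·M_1 + 4·M_2 + 1·M_3 = 6(Δ_2 - Δ_1) = -36
Clamped end conditions give two more equations: 2h_0·M_0 + h_0·M_1 = 6(Δ_0 - s'(-1)) = -24 and h_2·M_2 + 2h_2·M_3 = 6(s'(2) - Δ_2) = 0.
Hence M_0 = -22, M_1 = 20, M_2 = -16, M_3 = 8.
On [1, 2], with s_2(x) = a_2 + b_2·(x - 1) + c_2·(x - 1)² + d_2·(x - 1)³: c_2 = M_2/2 = -8, d_2 = (M_3 - M_2)/(6h_2) = 4, b_2 = Δ_2 - h_2(2M_2 + M_3)/6 = 1.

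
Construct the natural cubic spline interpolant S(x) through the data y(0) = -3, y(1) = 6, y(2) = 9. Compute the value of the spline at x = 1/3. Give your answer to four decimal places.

0.4444

Write m_i for S''(x_i). With h_i = 1, 1 and divided differences Δ_i = 9, 3, the continuity of S' gives the tridiagonal system
  1·m_0 + 4·m_1 + 1·m_2 = 6(Δ_1 - Δ_0) = -36
Natural end conditions: m_0 = m_2 = 0.
Solving: m_0 = 0, m_1 = -9, m_2 = 0.
On [0, 1], S(x) = -3 + 21/2·x + 0·x² - 3/2·x³.
With x = 1/3: S(1/3) = 4/9.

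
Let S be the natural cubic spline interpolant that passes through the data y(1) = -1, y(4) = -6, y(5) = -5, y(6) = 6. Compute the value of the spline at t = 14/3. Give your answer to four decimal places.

-6.2636

With M_i denoting the second derivative at x_i, h_i = 3, 1, 1, and Δ_i = (y_(i+1) − y_i)/h_i = -5/3, 1, 11:
  3·M_0 + 8·M_1 + 1·M_2 = 6(Δ_1 - Δ_0) = 16
  1·M_1 + 4·M_2 + 1·M_3 = 6(Δ_2 - Δ_1) = 60
Natural end conditions: M_0 = M_3 = 0.
Solving the tridiagonal system: M_0 = 0, M_1 = 4/31, M_2 = 464/31, M_3 = 0.
On [4, 5], S(t) = -6 - 143/93·(t - 4) + 2/31·(t - 4)² + 230/93·(t - 4)³.
With (t - 4) = 2/3: S(14/3) = -15728/2511.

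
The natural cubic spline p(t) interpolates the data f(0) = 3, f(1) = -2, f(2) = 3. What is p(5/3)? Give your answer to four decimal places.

0.5926

With σ_i denoting the second derivative at x_i, h_i = 1, 1, and Δ_i = (y_(i+1) − y_i)/h_i = -5, 5:
  1·σ_0 + 4·σ_1 + 1·σ_2 = 6(Δ_1 - Δ_0) = 60
Natural end conditions: σ_0 = σ_2 = 0.
Forward elimination and back-substitution give σ_0 = 0, σ_1 = 15, σ_2 = 0.
On [1, 2], p(t) = -2 + 0·(t - 1) + 15/2·(t - 1)² - 5/2·(t - 1)³.
With (t - 1) = 2/3: p(5/3) = 16/27.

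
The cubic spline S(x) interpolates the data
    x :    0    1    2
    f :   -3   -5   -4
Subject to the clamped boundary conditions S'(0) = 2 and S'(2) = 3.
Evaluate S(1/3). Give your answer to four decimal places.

Put m_i = S'' at the i-th knot. Here h = (1, 1) and Δ = (-2, 1), so the interior equations h_(i-1)·m_(i-1) + 2(h_(i-1)+h_i)·m_i + h_i·m_(i+1) = 6(Δ_i − Δ_(i-1)) read
  1·m_0 + 4·m_1 + 1·m_2 = 6(Δ_1 - Δ_0) = 18
Clamped end conditions give two more equations: 2h_0·m_0 + h_0·m_1 = 6(Δ_0 - S'(0)) = -24 and h_1·m_1 + 2h_1·m_2 = 6(S'(2) - Δ_1) = 12.
Solving: m_0 = -16, m_1 = 8, m_2 = 2.
On [0, 1], S(x) = -3 + 2·x - 8·x² + 4·x³.
With x = 1/3: S(1/3) = -83/27.

-3.0741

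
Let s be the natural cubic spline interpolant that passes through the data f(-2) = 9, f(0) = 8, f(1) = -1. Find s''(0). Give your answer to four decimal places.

Write m_i for s''(x_i). With h_i = 2, 1 and divided differences Δ_i = -1/2, -9, the continuity of s' gives the tridiagonal system
  2·m_0 + 6·m_1 + 1·m_2 = 6(Δ_1 - Δ_0) = -51
Natural end conditions: m_0 = m_2 = 0.
Solving: m_0 = 0, m_1 = -17/2, m_2 = 0.

-8.5000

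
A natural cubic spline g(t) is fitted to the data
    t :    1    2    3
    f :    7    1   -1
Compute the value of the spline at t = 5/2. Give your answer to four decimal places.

-0.3750

With M_i denoting the second derivative at x_i, h_i = 1, 1, and Δ_i = (y_(i+1) − y_i)/h_i = -6, -2:
  1·M_0 + 4·M_1 + 1·M_2 = 6(Δ_1 - Δ_0) = 24
Natural end conditions: M_0 = M_2 = 0.
Solving: M_0 = 0, M_1 = 6, M_2 = 0.
On [2, 3], g(t) = 1 - 4·(t - 2) + 3·(t - 2)² - 1·(t - 2)³.
With (t - 2) = 1/2: g(5/2) = -3/8.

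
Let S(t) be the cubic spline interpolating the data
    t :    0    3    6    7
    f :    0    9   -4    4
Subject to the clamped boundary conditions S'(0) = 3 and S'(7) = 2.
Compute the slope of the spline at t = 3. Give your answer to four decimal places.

-3.5161

Put M_i = S'' at the i-th knot. Here h = (3, 3, 1) and Δ = (3, -13/3, 8), so the interior equations h_(i-1)·M_(i-1) + 2(h_(i-1)+h_i)·M_i + h_i·M_(i+1) = 6(Δ_i − Δ_(i-1)) read
  3·M_0 + 12·M_1 + 3·M_2 = 6(Δ_1 - Δ_0) = -44
  3·M_1 + 8·M_2 + 1·M_3 = 6(Δ_2 - Δ_1) = 74
Clamped end conditions give two more equations: 2h_0·M_0 + h_0·M_1 = 6(Δ_0 - S'(0)) = 0 and h_2·M_2 + 2h_2·M_3 = 6(S'(7) - Δ_2) = -36.
Solving the tridiagonal system: M_0 = 404/93, M_1 = -808/93, M_2 = 488/31, M_3 = -802/31.
On [3, 6], S'(t) = b_1 + 2c_1·(t - 3) + 3d_1·(t - 3)² with b_1 = Δ_1 - h_1(2M_1 + M_2)/6 = -109/31, c_1 = M_1/2 = -404/93, d_1 = (M_2 - M_1)/(6h_1) = 1136/837. So S'(3) = -109/31.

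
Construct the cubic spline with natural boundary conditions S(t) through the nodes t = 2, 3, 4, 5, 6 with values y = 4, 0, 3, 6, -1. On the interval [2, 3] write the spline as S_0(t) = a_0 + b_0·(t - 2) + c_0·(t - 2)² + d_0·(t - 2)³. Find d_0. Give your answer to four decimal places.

1.6964

Put m_i = S'' at the i-th knot. Here h = (1, 1, 1, 1) and Δ = (-4, 3, 3, -7), so the interior equations h_(i-1)·m_(i-1) + 2(h_(i-1)+h_i)·m_i + h_i·m_(i+1) = 6(Δ_i − Δ_(i-1)) read
  1·m_0 + 4·m_1 + 1·m_2 = 6(Δ_1 - Δ_0) = 42
  1·m_1 + 4·m_2 + 1·m_3 = 6(Δ_2 - Δ_1) = 0
  1·m_2 + 4·m_3 + 1·m_4 = 6(Δ_3 - Δ_2) = -60
Natural end conditions: m_0 = m_4 = 0.
Hence m_0 = 0, m_1 = 285/28, m_2 = 9/7, m_3 = -429/28, m_4 = 0.
On [2, 3], with S_0(t) = a_0 + b_0·(t - 2) + c_0·(t - 2)² + d_0·(t - 2)³: c_0 = m_0/2 = 0, d_0 = (m_1 - m_0)/(6h_0) = 95/56, b_0 = Δ_0 - h_0(2m_0 + m_1)/6 = -319/56.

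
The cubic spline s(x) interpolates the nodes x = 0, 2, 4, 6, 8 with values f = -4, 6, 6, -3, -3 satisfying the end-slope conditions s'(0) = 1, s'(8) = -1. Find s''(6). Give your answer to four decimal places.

5.2679

Let M_i = s''(x_i). Step sizes h_i = 2, 2, 2, 2; slopes of the chords Δ_i = (y_(i+1) - y_i)/h_i = 5, 0, -9/2, 0.
  2·M_0 + 8·M_1 + 2·M_2 = 6(Δ_1 - Δ_0) = -30
  2·M_1 + 8·M_2 + 2·M_3 = 6(Δ_2 - Δ_1) = -27
  2·M_2 + 8·M_3 + 2·M_4 = 6(Δ_3 - Δ_2) = 27
Clamped end conditions give two more equations: 2h_0·M_0 + h_0·M_1 = 6(Δ_0 - s'(0)) = 24 and h_3·M_3 + 2h_3·M_4 = 6(s'(8) - Δ_3) = -6.
Solving the tridiagonal system: M_0 = 953/112, M_1 = -281/56, M_2 = -55/16, M_3 = 295/56, M_4 = -463/112.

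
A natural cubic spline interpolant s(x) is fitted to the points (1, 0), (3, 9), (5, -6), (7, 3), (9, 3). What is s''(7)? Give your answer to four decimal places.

Let σ_i = s''(x_i). Step sizes h_i = 2, 2, 2, 2; slopes of the chords Δ_i = (y_(i+1) - y_i)/h_i = 9/2, -15/2, 9/2, 0.
  2·σ_0 + 8·σ_1 + 2·σ_2 = 6(Δ_1 - Δ_0) = -72
  2·σ_1 + 8·σ_2 + 2·σ_3 = 6(Δ_2 - Δ_1) = 72
  2·σ_2 + 8·σ_3 + 2·σ_4 = 6(Δ_3 - Δ_2) = -27
Natural end conditions: σ_0 = σ_4 = 0.
Hence σ_0 = 0, σ_1 = -1395/112, σ_2 = 387/28, σ_3 = -765/112, σ_4 = 0.

-6.8304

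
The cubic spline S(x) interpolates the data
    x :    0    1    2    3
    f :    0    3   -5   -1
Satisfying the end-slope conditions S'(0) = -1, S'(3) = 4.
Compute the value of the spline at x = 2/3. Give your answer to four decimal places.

Write m_i for S''(x_i). With h_i = 1, 1, 1 and divided differences Δ_i = 3, -8, 4, the continuity of S' gives the tridiagonal system
  1·m_0 + 4·m_1 + 1·m_2 = 6(Δ_1 - Δ_0) = -66
  1·m_1 + 4·m_2 + 1·m_3 = 6(Δ_2 - Δ_1) = 72
Clamped end conditions give two more equations: 2h_0·m_0 + h_0·m_1 = 6(Δ_0 - S'(0)) = 24 and h_2·m_2 + 2h_2·m_3 = 6(S'(3) - Δ_2) = 0.
Solving the tridiagonal system: m_0 = 82/3, m_1 = -92/3, m_2 = 88/3, m_3 = -44/3.
On [0, 1], S(x) = 0 - 1·x + 41/3·x² - 29/3·x³.
With x = 2/3: S(2/3) = 206/81.

2.5432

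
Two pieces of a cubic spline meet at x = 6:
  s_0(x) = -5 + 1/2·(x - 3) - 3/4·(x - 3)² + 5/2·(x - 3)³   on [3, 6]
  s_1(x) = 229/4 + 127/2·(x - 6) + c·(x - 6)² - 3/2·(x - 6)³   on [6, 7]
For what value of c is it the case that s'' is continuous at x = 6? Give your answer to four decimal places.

s_0''(x) = -3/2 + 15·(x - 3), so s_0''(6) = 87/2. On the right, s_1''(6) = 2c, so c = 87/4.

21.7500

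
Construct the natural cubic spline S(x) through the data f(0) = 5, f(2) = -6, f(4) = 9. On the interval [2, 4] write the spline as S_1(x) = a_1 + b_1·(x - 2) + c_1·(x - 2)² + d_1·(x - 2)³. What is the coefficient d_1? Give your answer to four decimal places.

-0.8125

With M_i denoting the second derivative at x_i, h_i = 2, 2, and Δ_i = (y_(i+1) − y_i)/h_i = -11/2, 15/2:
  2·M_0 + 8·M_1 + 2·M_2 = 6(Δ_1 - Δ_0) = 78
Natural end conditions: M_0 = M_2 = 0.
Solving: M_0 = 0, M_1 = 39/4, M_2 = 0.
On [2, 4], with S_1(x) = a_1 + b_1·(x - 2) + c_1·(x - 2)² + d_1·(x - 2)³: c_1 = M_1/2 = 39/8, d_1 = (M_2 - M_1)/(6h_1) = -13/16, b_1 = Δ_1 - h_1(2M_1 + M_2)/6 = 1.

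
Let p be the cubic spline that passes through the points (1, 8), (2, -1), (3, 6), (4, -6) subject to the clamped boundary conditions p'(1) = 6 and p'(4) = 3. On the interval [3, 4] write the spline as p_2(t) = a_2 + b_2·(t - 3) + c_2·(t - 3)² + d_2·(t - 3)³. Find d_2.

23

With M_i denoting the second derivative at x_i, h_i = 1, 1, 1, and Δ_i = (y_(i+1) − y_i)/h_i = -9, 7, -12:
  1·M_0 + 4·M_1 + 1·M_2 = 6(Δ_1 - Δ_0) = 96
  1·M_1 + 4·M_2 + 1·M_3 = 6(Δ_2 - Δ_1) = -114
Clamped end conditions give two more equations: 2h_0·M_0 + h_0·M_1 = 6(Δ_0 - p'(1)) = -90 and h_2·M_2 + 2h_2·M_3 = 6(p'(4) - Δ_2) = 90.
Solving the tridiagonal system: M_0 = -74, M_1 = 58, M_2 = -62, M_3 = 76.
On [3, 4], with p_2(t) = a_2 + b_2·(t - 3) + c_2·(t - 3)² + d_2·(t - 3)³: c_2 = M_2/2 = -31, d_2 = (M_3 - M_2)/(6h_2) = 23, b_2 = Δ_2 - h_2(2M_2 + M_3)/6 = -4.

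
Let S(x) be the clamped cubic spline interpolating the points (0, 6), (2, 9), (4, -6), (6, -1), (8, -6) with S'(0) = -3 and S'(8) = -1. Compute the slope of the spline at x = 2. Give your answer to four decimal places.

-2.9286

Put m_i = S'' at the i-th knot. Here h = (2, 2, 2, 2) and Δ = (3/2, -15/2, 5/2, -5/2), so the interior equations h_(i-1)·m_(i-1) + 2(h_(i-1)+h_i)·m_i + h_i·m_(i+1) = 6(Δ_i − Δ_(i-1)) read
  2·m_0 + 8·m_1 + 2·m_2 = 6(Δ_1 - Δ_0) = -54
  2·m_1 + 8·m_2 + 2·m_3 = 6(Δ_2 - Δ_1) = 60
  2·m_2 + 8·m_3 + 2·m_4 = 6(Δ_3 - Δ_2) = -30
Clamped end conditions give two more equations: 2h_0·m_0 + h_0·m_1 = 6(Δ_0 - S'(0)) = 27 and h_3·m_3 + 2h_3·m_4 = 6(S'(8) - Δ_3) = 9.
Forward elimination and back-substitution give m_0 = 94/7, m_1 = -187/14, m_2 = 13, m_3 = -121/14, m_4 = 46/7.
On [2, 4], S'(x) = b_1 + 2c_1·(x - 2) + 3d_1·(x - 2)² with b_1 = Δ_1 - h_1(2m_1 + m_2)/6 = -41/14, c_1 = m_1/2 = -187/28, d_1 = (m_2 - m_1)/(6h_1) = 123/56. So S'(2) = -41/14.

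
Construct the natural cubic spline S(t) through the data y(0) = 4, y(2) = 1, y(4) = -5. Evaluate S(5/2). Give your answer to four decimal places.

-0.2539

With M_i denoting the second derivative at x_i, h_i = 2, 2, and Δ_i = (y_(i+1) − y_i)/h_i = -3/2, -3:
  2·M_0 + 8·M_1 + 2·M_2 = 6(Δ_1 - Δ_0) = -9
Natural end conditions: M_0 = M_2 = 0.
Solving: M_0 = 0, M_1 = -9/8, M_2 = 0.
On [2, 4], S(t) = 1 - 9/4·(t - 2) - 9/16·(t - 2)² + 3/32·(t - 2)³.
With (t - 2) = 1/2: S(5/2) = -65/256.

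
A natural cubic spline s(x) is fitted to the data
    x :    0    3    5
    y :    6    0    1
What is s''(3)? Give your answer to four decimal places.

Write M_i for s''(x_i). With h_i = 3, 2 and divided differences Δ_i = -2, 1/2, the continuity of s' gives the tridiagonal system
  3·M_0 + 10·M_1 + 2·M_2 = 6(Δ_1 - Δ_0) = 15
Natural end conditions: M_0 = M_2 = 0.
Solving: M_0 = 0, M_1 = 3/2, M_2 = 0.

1.5000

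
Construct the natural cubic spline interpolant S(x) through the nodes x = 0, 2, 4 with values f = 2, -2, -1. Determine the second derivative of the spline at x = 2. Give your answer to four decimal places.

With m_i denoting the second derivative at x_i, h_i = 2, 2, and Δ_i = (y_(i+1) − y_i)/h_i = -2, 1/2:
  2·m_0 + 8·m_1 + 2·m_2 = 6(Δ_1 - Δ_0) = 15
Natural end conditions: m_0 = m_2 = 0.
Hence m_0 = 0, m_1 = 15/8, m_2 = 0.

1.8750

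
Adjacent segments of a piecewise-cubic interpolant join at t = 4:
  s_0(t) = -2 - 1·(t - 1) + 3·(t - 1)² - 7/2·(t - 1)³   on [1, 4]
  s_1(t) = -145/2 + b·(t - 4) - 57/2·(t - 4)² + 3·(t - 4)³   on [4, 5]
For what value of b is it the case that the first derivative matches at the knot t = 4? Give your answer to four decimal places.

s_0'(t) = -1 + 6·(t - 1) - 21/2·(t - 1)², so s_0'(4) = -155/2. On the right, s_1'(4) = b, so b = -155/2.

-77.5000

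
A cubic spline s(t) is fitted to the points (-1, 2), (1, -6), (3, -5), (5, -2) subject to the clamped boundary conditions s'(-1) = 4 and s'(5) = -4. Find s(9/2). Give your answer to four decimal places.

With σ_i denoting the second derivative at x_i, h_i = 2, 2, 2, and Δ_i = (y_(i+1) − y_i)/h_i = -4, 1/2, 3/2:
  2·σ_0 + 8·σ_1 + 2·σ_2 = 6(Δ_1 - Δ_0) = 27
  2·σ_1 + 8·σ_2 + 2·σ_3 = 6(Δ_2 - Δ_1) = 6
Clamped end conditions give two more equations: 2h_0·σ_0 + h_0·σ_1 = 6(Δ_0 - s'(-1)) = -48 and h_2·σ_2 + 2h_2·σ_3 = 6(s'(5) - Δ_2) = -33.
Solving: σ_0 = -232/15, σ_1 = 104/15, σ_2 = 37/30, σ_3 = -133/15.
On [3, 5], s(t) = -5 + 109/30·(t - 3) + 37/60·(t - 3)² - 101/120·(t - 3)³.
With (t - 3) = 3/2: s(9/2) = -321/320.

-1.0031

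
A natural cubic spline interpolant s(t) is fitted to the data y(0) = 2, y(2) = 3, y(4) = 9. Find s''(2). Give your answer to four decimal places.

Write M_i for s''(x_i). With h_i = 2, 2 and divided differences Δ_i = 1/2, 3, the continuity of s' gives the tridiagonal system
  2·M_0 + 8·M_1 + 2·M_2 = 6(Δ_1 - Δ_0) = 15
Natural end conditions: M_0 = M_2 = 0.
Forward elimination and back-substitution give M_0 = 0, M_1 = 15/8, M_2 = 0.

1.8750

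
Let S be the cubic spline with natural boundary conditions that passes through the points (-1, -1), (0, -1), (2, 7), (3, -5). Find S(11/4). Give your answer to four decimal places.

-1.2383

With M_i denoting the second derivative at x_i, h_i = 1, 2, 1, and Δ_i = (y_(i+1) − y_i)/h_i = 0, 4, -12:
  1·M_0 + 6·M_1 + 2·M_2 = 6(Δ_1 - Δ_0) = 24
  2·M_1 + 6·M_2 + 1·M_3 = 6(Δ_2 - Δ_1) = -96
Natural end conditions: M_0 = M_3 = 0.
Hence M_0 = 0, M_1 = 21/2, M_2 = -39/2, M_3 = 0.
On [2, 3], S(t) = 7 - 11/2·(t - 2) - 39/4·(t - 2)² + 13/4·(t - 2)³.
With (t - 2) = 3/4: S(11/4) = -317/256.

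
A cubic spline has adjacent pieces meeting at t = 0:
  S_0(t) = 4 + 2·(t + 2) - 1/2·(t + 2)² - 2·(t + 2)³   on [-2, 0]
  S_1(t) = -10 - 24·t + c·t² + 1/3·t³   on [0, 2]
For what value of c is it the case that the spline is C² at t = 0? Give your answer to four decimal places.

S_0''(t) = -1 - 12·(t + 2), so S_0''(0) = -25. On the right, S_1''(0) = 2c, so c = -25/2.

-12.5000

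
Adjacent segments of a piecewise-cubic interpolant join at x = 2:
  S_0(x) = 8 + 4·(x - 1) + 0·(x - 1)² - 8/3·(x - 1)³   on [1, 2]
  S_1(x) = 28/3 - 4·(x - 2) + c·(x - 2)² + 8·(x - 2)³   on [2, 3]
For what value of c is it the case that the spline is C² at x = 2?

-8

S_0''(x) = 0 - 16·(x - 1), so S_0''(2) = -16. On the right, S_1''(2) = 2c, so c = -8.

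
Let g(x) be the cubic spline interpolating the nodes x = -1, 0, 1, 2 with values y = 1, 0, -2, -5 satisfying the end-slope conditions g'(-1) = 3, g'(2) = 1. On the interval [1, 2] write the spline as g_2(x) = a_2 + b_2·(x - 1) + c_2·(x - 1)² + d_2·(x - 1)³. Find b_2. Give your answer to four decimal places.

With σ_i denoting the second derivative at x_i, h_i = 1, 1, 1, and Δ_i = (y_(i+1) − y_i)/h_i = -1, -2, -3:
  1·σ_0 + 4·σ_1 + 1·σ_2 = 6(Δ_1 - Δ_0) = -6
  1·σ_1 + 4·σ_2 + 1·σ_3 = 6(Δ_2 - Δ_1) = -6
Clamped end conditions give two more equations: 2h_0·σ_0 + h_0·σ_1 = 6(Δ_0 - g'(-1)) = -24 and h_2·σ_2 + 2h_2·σ_3 = 6(g'(2) - Δ_2) = 24.
Solving: σ_0 = -206/15, σ_1 = 52/15, σ_2 = -92/15, σ_3 = 226/15.
On [1, 2], with g_2(x) = a_2 + b_2·(x - 1) + c_2·(x - 1)² + d_2·(x - 1)³: c_2 = σ_2/2 = -46/15, d_2 = (σ_3 - σ_2)/(6h_2) = 53/15, b_2 = Δ_2 - h_2(2σ_2 + σ_3)/6 = -52/15.

-3.4667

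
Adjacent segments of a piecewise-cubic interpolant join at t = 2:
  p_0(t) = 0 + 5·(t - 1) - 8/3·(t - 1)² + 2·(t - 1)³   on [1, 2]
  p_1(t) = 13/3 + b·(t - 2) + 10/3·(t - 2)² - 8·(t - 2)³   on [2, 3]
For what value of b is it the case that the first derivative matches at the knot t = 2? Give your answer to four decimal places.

5.6667

p_0'(t) = 5 - 16/3·(t - 1) + 6·(t - 1)², so p_0'(2) = 17/3. On the right, p_1'(2) = b, so b = 17/3.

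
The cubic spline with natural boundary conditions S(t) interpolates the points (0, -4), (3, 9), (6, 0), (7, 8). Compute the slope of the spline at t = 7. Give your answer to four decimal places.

9.7701

With σ_i denoting the second derivative at x_i, h_i = 3, 3, 1, and Δ_i = (y_(i+1) − y_i)/h_i = 13/3, -3, 8:
  3·σ_0 + 12·σ_1 + 3·σ_2 = 6(Δ_1 - Δ_0) = -44
  3·σ_1 + 8·σ_2 + 1·σ_3 = 6(Δ_2 - Δ_1) = 66
Natural end conditions: σ_0 = σ_3 = 0.
Solving: σ_0 = 0, σ_1 = -550/87, σ_2 = 308/29, σ_3 = 0.
On [6, 7], S'(t) = b_2 + 2c_2·(t - 6) + 3d_2·(t - 6)² with b_2 = Δ_2 - h_2(2σ_2 + σ_3)/6 = 388/87, c_2 = σ_2/2 = 154/29, d_2 = (σ_3 - σ_2)/(6h_2) = -154/87. So S'(7) = 850/87.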